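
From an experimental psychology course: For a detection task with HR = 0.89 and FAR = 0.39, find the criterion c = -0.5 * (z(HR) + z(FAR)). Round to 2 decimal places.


c = -0.5 * (z(HR) + z(FAR))
z(0.89) = 1.2265
z(0.39) = -0.2793
c = -0.5 * (1.2265 + -0.2793)
= -0.5 * 0.9472
= -0.47


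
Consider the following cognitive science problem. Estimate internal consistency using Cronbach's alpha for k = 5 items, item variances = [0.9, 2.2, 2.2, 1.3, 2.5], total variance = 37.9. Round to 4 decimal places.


alpha = (k/(k-1)) * (1 - sum(s_i^2)/s_total^2)
sum(item variances) = 9.1
k/(k-1) = 5/4 = 1.25
1 - 9.1/37.9 = 1 - 0.240106 = 0.759894
alpha = 1.25 * 0.759894
= 0.9499


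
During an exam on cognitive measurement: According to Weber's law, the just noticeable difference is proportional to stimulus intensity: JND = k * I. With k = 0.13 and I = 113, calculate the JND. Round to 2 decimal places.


JND = k * I
JND = 0.13 * 113
= 14.69


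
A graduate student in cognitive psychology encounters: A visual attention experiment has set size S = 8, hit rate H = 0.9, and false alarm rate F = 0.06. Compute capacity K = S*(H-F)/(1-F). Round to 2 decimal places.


K = S * (H - F) / (1 - F)
H - F = 0.84
1 - F = 0.94
K = 8 * 0.84 / 0.94
= 7.15


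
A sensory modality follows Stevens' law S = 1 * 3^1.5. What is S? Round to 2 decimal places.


S = 1 * 3^1.5
3^1.5 = 5.1962
S = 1 * 5.1962
= 5.20


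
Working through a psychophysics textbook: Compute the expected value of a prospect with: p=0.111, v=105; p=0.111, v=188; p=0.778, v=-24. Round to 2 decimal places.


EU = sum(p_i * v_i)
0.111 * 105 = 11.655
0.111 * 188 = 20.868
0.778 * -24 = -18.672
EU = 11.655 + 20.868 + -18.672
= 13.85


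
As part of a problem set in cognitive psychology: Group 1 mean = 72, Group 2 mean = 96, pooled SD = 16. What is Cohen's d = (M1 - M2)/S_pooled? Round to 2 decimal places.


Cohen's d = (M1 - M2) / S_pooled
= (72 - 96) / 16
= -24 / 16
= -1.50


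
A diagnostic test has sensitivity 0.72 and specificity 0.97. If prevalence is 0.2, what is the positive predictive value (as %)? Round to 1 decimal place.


PPV = (sens * prev) / (sens * prev + (1-spec) * (1-prev))
Numerator = 0.72 * 0.2 = 0.144
P(positive and no disease) = (1 - spec) * (1 - prev) = (1 - 0.97) * (1 - 0.2) = 0.024
Denominator = 0.144 + 0.024 = 0.168
PPV = 0.144 / 0.168 = 0.857143
As percentage = 85.7


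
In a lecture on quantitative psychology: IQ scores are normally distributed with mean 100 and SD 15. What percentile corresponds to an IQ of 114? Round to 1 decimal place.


z = (IQ - mean) / SD
z = (114 - 100) / 15 = 0.9333
Percentile = Phi(0.9333) * 100
Phi(0.9333) = 0.824667
= 82.5


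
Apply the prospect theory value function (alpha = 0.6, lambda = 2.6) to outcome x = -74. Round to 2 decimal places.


Since x = -74 < 0, use v(x) = -lambda*(-x)^alpha
(-x) = 74
74^0.6 = 13.2294
v(-74) = -2.6 * 13.2294
= -34.40


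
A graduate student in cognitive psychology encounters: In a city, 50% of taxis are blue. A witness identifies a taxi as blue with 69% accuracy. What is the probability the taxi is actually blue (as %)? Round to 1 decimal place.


P(blue | says blue) = P(says blue | blue)*P(blue) / [P(says blue | blue)*P(blue) + P(says blue | not blue)*P(not blue)]
Numerator = 0.69 * 0.5 = 0.345
False identification = 0.31 * 0.5 = 0.155
P = 0.345 / (0.345 + 0.155)
= 0.345 / 0.5
As percentage = 69.0


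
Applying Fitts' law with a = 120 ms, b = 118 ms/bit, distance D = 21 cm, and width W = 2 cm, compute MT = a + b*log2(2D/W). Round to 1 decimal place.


MT = 120 + 118 * log2(2*21/2)
2D/W = 21.0
log2(21.0) = 4.3923
MT = 120 + 118 * 4.3923
= 638.3 ms


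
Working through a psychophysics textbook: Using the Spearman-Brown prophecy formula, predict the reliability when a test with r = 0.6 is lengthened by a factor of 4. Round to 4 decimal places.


r_new = n*r / (1 + (n-1)*r)
Numerator = 4 * 0.6 = 2.4
Denominator = 1 + 3 * 0.6 = 2.8
r_new = 2.4 / 2.8
= 0.8571


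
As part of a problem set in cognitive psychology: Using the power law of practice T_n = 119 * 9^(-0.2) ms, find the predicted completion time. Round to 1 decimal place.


T_n = 119 * 9^(-0.2)
9^(-0.2) = 0.644394
T_n = 119 * 0.644394
= 76.7 ms


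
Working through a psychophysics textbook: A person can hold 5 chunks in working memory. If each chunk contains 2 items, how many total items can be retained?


Total items = chunks * items_per_chunk
= 5 * 2
= 10


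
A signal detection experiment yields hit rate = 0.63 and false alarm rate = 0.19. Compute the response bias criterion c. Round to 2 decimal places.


c = -0.5 * (z(HR) + z(FAR))
z(0.63) = 0.3319
z(0.19) = -0.8779
c = -0.5 * (0.3319 + -0.8779)
= -0.5 * -0.546
= 0.27


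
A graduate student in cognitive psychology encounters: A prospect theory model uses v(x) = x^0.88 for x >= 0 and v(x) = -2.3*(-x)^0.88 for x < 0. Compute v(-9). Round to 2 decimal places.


Since x = -9 < 0, use v(x) = -lambda*(-x)^alpha
(-x) = 9
9^0.88 = 6.9141
v(-9) = -2.3 * 6.9141
= -15.90


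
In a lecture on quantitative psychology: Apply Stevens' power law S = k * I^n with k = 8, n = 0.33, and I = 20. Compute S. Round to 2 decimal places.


S = 8 * 20^0.33
20^0.33 = 2.6874
S = 8 * 2.6874
= 21.50


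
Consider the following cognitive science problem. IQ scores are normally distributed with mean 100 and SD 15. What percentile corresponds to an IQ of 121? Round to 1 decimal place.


z = (IQ - mean) / SD
z = (121 - 100) / 15 = 1.4
Percentile = Phi(1.4) * 100
Phi(1.4) = 0.919243
= 91.9


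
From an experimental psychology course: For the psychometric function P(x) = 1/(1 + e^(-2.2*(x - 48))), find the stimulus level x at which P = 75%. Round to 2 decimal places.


At P = 0.75: 0.75 = 1/(1 + e^(-k*(x-x0)))
Solving: e^(-k*(x-x0)) = 1/3
x = x0 + ln(3)/k
ln(3) = 1.0986
x = 48 + 1.0986/2.2
= 48 + 0.4994
= 48.50


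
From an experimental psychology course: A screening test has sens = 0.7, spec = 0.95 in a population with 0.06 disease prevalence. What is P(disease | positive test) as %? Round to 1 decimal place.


PPV = (sens * prev) / (sens * prev + (1-spec) * (1-prev))
Numerator = 0.7 * 0.06 = 0.042
P(positive and no disease) = (1 - spec) * (1 - prev) = (1 - 0.95) * (1 - 0.06) = 0.047
Denominator = 0.042 + 0.047 = 0.089
PPV = 0.042 / 0.089 = 0.47191
As percentage = 47.2


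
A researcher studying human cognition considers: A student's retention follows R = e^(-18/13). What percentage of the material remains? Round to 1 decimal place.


R = e^(-t/S)
-t/S = -18/13 = -1.384615
R = e^(-1.384615) = 0.25042
Percentage = 0.25042 * 100
= 25.0


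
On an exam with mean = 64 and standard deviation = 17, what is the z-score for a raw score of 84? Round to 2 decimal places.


z = (X - mu) / sigma
= (84 - 64) / 17
= 20 / 17
= 1.18


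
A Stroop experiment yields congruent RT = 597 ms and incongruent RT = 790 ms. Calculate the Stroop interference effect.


Stroop effect = RT(incongruent) - RT(congruent)
= 790 - 597
= 193 ms


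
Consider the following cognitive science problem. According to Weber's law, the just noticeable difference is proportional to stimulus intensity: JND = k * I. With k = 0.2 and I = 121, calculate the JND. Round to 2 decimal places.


JND = k * I
JND = 0.2 * 121
= 24.20


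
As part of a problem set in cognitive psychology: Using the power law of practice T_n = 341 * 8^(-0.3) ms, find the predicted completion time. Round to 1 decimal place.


T_n = 341 * 8^(-0.3)
8^(-0.3) = 0.535887
T_n = 341 * 0.535887
= 182.7 ms


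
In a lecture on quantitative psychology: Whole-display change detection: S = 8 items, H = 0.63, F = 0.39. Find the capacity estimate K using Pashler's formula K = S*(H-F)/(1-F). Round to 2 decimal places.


K = S * (H - F) / (1 - F)
H - F = 0.24
1 - F = 0.61
K = 8 * 0.24 / 0.61
= 3.15


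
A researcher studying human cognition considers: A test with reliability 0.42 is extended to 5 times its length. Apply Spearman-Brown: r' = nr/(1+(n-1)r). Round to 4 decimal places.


r_new = n*r / (1 + (n-1)*r)
Numerator = 5 * 0.42 = 2.1
Denominator = 1 + 4 * 0.42 = 2.68
r_new = 2.1 / 2.68
= 0.7836


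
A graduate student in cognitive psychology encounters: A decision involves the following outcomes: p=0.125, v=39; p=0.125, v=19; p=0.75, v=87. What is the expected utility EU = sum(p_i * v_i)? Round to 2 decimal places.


EU = sum(p_i * v_i)
0.125 * 39 = 4.875
0.125 * 19 = 2.375
0.75 * 87 = 65.25
EU = 4.875 + 2.375 + 65.25
= 72.50


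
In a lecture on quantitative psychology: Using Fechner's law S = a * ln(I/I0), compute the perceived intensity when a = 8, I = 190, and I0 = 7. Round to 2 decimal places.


S = 8 * ln(190/7)
I/I0 = 27.142857
ln(27.142857) = 3.3011
S = 8 * 3.3011
= 26.41


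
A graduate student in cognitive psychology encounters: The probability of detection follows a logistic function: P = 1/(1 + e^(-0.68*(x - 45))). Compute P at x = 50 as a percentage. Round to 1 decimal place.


P(x) = 1/(1 + e^(-0.68*(50 - 45)))
Exponent = -0.68 * 5 = -3.4
e^(-3.4) = 0.033373
P = 1/(1 + 0.033373) = 0.967705
Percentage = 96.8


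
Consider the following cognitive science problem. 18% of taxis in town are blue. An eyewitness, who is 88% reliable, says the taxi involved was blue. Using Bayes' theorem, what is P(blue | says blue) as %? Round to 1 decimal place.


P(blue | says blue) = P(says blue | blue)*P(blue) / [P(says blue | blue)*P(blue) + P(says blue | not blue)*P(not blue)]
Numerator = 0.88 * 0.18 = 0.1584
False identification = 0.12 * 0.82 = 0.0984
P = 0.1584 / (0.1584 + 0.0984)
= 0.1584 / 0.2568
As percentage = 61.7


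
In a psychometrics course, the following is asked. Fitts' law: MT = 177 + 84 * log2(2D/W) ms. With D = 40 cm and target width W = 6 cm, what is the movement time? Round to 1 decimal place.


MT = 177 + 84 * log2(2*40/6)
2D/W = 13.333333
log2(13.333333) = 3.737
MT = 177 + 84 * 3.737
= 490.9 ms


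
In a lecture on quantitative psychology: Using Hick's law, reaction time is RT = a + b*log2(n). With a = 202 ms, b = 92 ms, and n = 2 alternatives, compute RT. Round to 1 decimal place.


RT = 202 + 92 * log2(2)
log2(2) = 1.0
RT = 202 + 92 * 1.0
= 202 + 92.0
= 294.0 ms


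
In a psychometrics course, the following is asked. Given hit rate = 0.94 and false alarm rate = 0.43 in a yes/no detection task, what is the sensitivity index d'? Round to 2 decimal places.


d' = z(HR) - z(FAR)
z(0.94) = 1.5548
z(0.43) = -0.1764
d' = 1.5548 - -0.1764
= 1.73


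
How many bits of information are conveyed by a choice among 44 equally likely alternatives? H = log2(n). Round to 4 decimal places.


H = log2(n)
H = log2(44)
= 5.4594


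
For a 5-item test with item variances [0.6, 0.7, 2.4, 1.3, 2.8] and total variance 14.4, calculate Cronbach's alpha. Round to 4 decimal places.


alpha = (k/(k-1)) * (1 - sum(s_i^2)/s_total^2)
sum(item variances) = 7.8
k/(k-1) = 5/4 = 1.25
1 - 7.8/14.4 = 1 - 0.541667 = 0.458333
alpha = 1.25 * 0.458333
= 0.5729


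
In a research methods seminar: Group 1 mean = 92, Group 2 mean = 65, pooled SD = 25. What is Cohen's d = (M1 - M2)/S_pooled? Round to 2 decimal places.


Cohen's d = (M1 - M2) / S_pooled
= (92 - 65) / 25
= 27 / 25
= 1.08


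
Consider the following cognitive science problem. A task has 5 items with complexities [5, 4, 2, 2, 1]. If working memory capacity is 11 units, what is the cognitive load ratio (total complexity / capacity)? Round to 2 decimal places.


Total complexity = 5 + 4 + 2 + 2 + 1 = 14
Load = total / capacity = 14 / 11
= 1.27


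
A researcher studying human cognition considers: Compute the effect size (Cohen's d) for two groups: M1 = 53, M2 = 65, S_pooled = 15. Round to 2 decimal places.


Cohen's d = (M1 - M2) / S_pooled
= (53 - 65) / 15
= -12 / 15
= -0.80


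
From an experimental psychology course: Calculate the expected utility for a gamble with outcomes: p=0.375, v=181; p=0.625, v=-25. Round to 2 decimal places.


EU = sum(p_i * v_i)
0.375 * 181 = 67.875
0.625 * -25 = -15.625
EU = 67.875 + -15.625
= 52.25


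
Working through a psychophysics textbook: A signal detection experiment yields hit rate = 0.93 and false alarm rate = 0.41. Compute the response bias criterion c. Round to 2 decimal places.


c = -0.5 * (z(HR) + z(FAR))
z(0.93) = 1.4758
z(0.41) = -0.2275
c = -0.5 * (1.4758 + -0.2275)
= -0.5 * 1.2483
= -0.62


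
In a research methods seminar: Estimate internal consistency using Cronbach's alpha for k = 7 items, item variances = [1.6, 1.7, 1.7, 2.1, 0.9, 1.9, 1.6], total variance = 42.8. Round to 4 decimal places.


alpha = (k/(k-1)) * (1 - sum(s_i^2)/s_total^2)
sum(item variances) = 11.5
k/(k-1) = 7/6 = 1.166667
1 - 11.5/42.8 = 1 - 0.268692 = 0.731308
alpha = 1.166667 * 0.731308
= 0.8532


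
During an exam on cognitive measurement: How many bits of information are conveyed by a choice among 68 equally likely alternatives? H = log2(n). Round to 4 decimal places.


H = log2(n)
H = log2(68)
= 6.0875


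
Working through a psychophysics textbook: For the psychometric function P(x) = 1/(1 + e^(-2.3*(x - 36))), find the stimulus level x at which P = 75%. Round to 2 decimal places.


At P = 0.75: 0.75 = 1/(1 + e^(-k*(x-x0)))
Solving: e^(-k*(x-x0)) = 1/3
x = x0 + ln(3)/k
ln(3) = 1.0986
x = 36 + 1.0986/2.3
= 36 + 0.4777
= 36.48


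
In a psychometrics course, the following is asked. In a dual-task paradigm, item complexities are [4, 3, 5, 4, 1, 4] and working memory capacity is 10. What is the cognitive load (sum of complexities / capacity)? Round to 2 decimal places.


Total complexity = 4 + 3 + 5 + 4 + 1 + 4 = 21
Load = total / capacity = 21 / 10
= 2.10


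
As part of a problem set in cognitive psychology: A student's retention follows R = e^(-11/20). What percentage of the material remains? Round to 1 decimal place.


R = e^(-t/S)
-t/S = -11/20 = -0.55
R = e^(-0.55) = 0.57695
Percentage = 0.57695 * 100
= 57.7


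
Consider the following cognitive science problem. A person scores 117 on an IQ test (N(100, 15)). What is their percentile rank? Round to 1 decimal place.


z = (IQ - mean) / SD
z = (117 - 100) / 15 = 1.1333
Percentile = Phi(1.1333) * 100
Phi(1.1333) = 0.871456
= 87.1


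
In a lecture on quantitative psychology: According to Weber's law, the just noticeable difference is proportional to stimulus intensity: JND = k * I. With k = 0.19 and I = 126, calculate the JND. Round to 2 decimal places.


JND = k * I
JND = 0.19 * 126
= 23.94


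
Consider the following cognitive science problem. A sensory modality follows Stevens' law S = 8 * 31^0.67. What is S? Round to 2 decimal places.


S = 8 * 31^0.67
31^0.67 = 9.9819
S = 8 * 9.9819
= 79.86


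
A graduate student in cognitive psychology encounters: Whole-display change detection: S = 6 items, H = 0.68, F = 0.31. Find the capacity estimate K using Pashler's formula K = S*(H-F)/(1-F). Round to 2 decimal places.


K = S * (H - F) / (1 - F)
H - F = 0.37
1 - F = 0.69
K = 6 * 0.37 / 0.69
= 3.22


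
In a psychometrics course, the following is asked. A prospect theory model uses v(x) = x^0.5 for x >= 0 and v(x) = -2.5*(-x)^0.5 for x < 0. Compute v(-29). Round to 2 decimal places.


Since x = -29 < 0, use v(x) = -lambda*(-x)^alpha
(-x) = 29
29^0.5 = 5.3852
v(-29) = -2.5 * 5.3852
= -13.46


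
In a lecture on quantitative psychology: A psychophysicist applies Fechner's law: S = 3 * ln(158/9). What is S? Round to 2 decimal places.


S = 3 * ln(158/9)
I/I0 = 17.555556
ln(17.555556) = 2.8654
S = 3 * 2.8654
= 8.60


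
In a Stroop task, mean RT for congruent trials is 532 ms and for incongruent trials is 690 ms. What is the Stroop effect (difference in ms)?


Stroop effect = RT(incongruent) - RT(congruent)
= 690 - 532
= 158 ms


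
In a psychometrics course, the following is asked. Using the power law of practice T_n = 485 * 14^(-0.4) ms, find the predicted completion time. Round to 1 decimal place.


T_n = 485 * 14^(-0.4)
14^(-0.4) = 0.347976
T_n = 485 * 0.347976
= 168.8 ms


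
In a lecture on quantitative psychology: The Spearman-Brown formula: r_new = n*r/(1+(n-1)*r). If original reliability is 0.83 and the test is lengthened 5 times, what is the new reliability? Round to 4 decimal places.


r_new = n*r / (1 + (n-1)*r)
Numerator = 5 * 0.83 = 4.15
Denominator = 1 + 4 * 0.83 = 4.32
r_new = 4.15 / 4.32
= 0.9606


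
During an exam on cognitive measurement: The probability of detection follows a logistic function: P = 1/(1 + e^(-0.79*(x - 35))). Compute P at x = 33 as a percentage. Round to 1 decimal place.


P(x) = 1/(1 + e^(-0.79*(33 - 35)))
Exponent = -0.79 * -2 = 1.58
e^(1.58) = 4.854956
P = 1/(1 + 4.854956) = 0.170795
Percentage = 17.1


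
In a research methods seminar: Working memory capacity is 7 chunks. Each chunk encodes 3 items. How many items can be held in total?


Total items = chunks * items_per_chunk
= 7 * 3
= 21


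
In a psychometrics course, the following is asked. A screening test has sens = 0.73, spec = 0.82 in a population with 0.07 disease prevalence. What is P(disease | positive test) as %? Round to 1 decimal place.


PPV = (sens * prev) / (sens * prev + (1-spec) * (1-prev))
Numerator = 0.73 * 0.07 = 0.0511
P(positive and no disease) = (1 - spec) * (1 - prev) = (1 - 0.82) * (1 - 0.07) = 0.1674
Denominator = 0.0511 + 0.1674 = 0.2185
PPV = 0.0511 / 0.2185 = 0.233867
As percentage = 23.4


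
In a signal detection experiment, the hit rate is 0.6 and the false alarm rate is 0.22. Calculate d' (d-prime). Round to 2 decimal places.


d' = z(HR) - z(FAR)
z(0.6) = 0.2533
z(0.22) = -0.7722
d' = 0.2533 - -0.7722
= 1.03


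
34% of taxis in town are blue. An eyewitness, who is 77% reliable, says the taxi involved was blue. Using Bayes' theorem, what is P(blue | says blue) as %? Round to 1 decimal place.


P(blue | says blue) = P(says blue | blue)*P(blue) / [P(says blue | blue)*P(blue) + P(says blue | not blue)*P(not blue)]
Numerator = 0.77 * 0.34 = 0.2618
False identification = 0.23 * 0.66 = 0.1518
P = 0.2618 / (0.2618 + 0.1518)
= 0.2618 / 0.4136
As percentage = 63.3


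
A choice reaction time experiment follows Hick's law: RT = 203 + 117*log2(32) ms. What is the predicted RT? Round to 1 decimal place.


RT = 203 + 117 * log2(32)
log2(32) = 5.0
RT = 203 + 117 * 5.0
= 203 + 585.0
= 788.0 ms


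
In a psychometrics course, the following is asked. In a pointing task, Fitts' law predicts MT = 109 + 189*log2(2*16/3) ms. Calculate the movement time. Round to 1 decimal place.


MT = 109 + 189 * log2(2*16/3)
2D/W = 10.666667
log2(10.666667) = 3.415
MT = 109 + 189 * 3.415
= 754.4 ms


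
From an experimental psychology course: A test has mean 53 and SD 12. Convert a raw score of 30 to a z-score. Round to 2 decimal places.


z = (X - mu) / sigma
= (30 - 53) / 12
= -23 / 12
= -1.92


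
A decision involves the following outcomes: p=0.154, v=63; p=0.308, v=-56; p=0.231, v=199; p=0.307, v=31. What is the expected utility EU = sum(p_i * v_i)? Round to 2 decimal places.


EU = sum(p_i * v_i)
0.154 * 63 = 9.702
0.308 * -56 = -17.248
0.231 * 199 = 45.969
0.307 * 31 = 9.517
EU = 9.702 + -17.248 + 45.969 + 9.517
= 47.94


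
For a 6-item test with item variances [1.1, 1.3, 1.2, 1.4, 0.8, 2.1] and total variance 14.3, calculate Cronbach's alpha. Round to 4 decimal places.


alpha = (k/(k-1)) * (1 - sum(s_i^2)/s_total^2)
sum(item variances) = 7.9
k/(k-1) = 6/5 = 1.2
1 - 7.9/14.3 = 1 - 0.552448 = 0.447552
alpha = 1.2 * 0.447552
= 0.5371


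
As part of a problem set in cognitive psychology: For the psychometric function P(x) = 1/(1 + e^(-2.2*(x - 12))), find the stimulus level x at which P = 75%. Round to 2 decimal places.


At P = 0.75: 0.75 = 1/(1 + e^(-k*(x-x0)))
Solving: e^(-k*(x-x0)) = 1/3
x = x0 + ln(3)/k
ln(3) = 1.0986
x = 12 + 1.0986/2.2
= 12 + 0.4994
= 12.50


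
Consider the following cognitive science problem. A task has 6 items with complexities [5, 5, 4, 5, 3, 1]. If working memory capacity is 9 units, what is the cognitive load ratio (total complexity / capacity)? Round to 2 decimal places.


Total complexity = 5 + 5 + 4 + 5 + 3 + 1 = 23
Load = total / capacity = 23 / 9
= 2.56


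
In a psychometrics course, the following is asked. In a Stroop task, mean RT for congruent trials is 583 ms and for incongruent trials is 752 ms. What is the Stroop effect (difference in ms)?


Stroop effect = RT(incongruent) - RT(congruent)
= 752 - 583
= 169 ms


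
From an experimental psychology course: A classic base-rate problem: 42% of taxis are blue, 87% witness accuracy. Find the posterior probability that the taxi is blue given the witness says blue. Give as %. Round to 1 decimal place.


P(blue | says blue) = P(says blue | blue)*P(blue) / [P(says blue | blue)*P(blue) + P(says blue | not blue)*P(not blue)]
Numerator = 0.87 * 0.42 = 0.3654
False identification = 0.13 * 0.58 = 0.0754
P = 0.3654 / (0.3654 + 0.0754)
= 0.3654 / 0.4408
As percentage = 82.9


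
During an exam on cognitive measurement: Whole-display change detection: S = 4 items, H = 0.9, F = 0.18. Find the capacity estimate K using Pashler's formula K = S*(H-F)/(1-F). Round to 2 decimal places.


K = S * (H - F) / (1 - F)
H - F = 0.72
1 - F = 0.82
K = 4 * 0.72 / 0.82
= 3.51


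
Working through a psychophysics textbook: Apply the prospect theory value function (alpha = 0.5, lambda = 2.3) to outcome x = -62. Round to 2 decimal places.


Since x = -62 < 0, use v(x) = -lambda*(-x)^alpha
(-x) = 62
62^0.5 = 7.874
v(-62) = -2.3 * 7.874
= -18.11


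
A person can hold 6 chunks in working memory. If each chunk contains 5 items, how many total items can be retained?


Total items = chunks * items_per_chunk
= 6 * 5
= 30


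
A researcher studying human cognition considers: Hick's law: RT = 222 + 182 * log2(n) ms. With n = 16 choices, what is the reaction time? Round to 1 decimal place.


RT = 222 + 182 * log2(16)
log2(16) = 4.0
RT = 222 + 182 * 4.0
= 222 + 728.0
= 950.0 ms


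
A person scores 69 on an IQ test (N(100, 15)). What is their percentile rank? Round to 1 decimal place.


z = (IQ - mean) / SD
z = (69 - 100) / 15 = -2.0667
Percentile = Phi(-2.0667) * 100
Phi(-2.0667) = 0.019381
= 1.9


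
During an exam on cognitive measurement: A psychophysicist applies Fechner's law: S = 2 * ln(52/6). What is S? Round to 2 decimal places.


S = 2 * ln(52/6)
I/I0 = 8.666667
ln(8.666667) = 2.1595
S = 2 * 2.1595
= 4.32


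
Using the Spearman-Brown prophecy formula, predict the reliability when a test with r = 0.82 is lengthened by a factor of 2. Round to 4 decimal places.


r_new = n*r / (1 + (n-1)*r)
Numerator = 2 * 0.82 = 1.64
Denominator = 1 + 1 * 0.82 = 1.82
r_new = 1.64 / 1.82
= 0.9011


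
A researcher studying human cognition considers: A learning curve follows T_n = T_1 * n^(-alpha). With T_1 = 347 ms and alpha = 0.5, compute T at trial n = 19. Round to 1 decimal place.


T_n = 347 * 19^(-0.5)
19^(-0.5) = 0.229416
T_n = 347 * 0.229416
= 79.6 ms


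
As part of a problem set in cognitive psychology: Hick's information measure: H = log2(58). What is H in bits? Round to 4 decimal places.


H = log2(n)
H = log2(58)
= 5.8580


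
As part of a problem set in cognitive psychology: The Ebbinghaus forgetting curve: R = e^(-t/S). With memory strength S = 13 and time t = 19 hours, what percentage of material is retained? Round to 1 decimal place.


R = e^(-t/S)
-t/S = -19/13 = -1.461538
R = e^(-1.461538) = 0.231879
Percentage = 0.231879 * 100
= 23.2


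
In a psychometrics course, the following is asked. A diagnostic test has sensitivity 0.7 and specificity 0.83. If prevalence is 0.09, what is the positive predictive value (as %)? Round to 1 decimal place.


PPV = (sens * prev) / (sens * prev + (1-spec) * (1-prev))
Numerator = 0.7 * 0.09 = 0.063
P(positive and no disease) = (1 - spec) * (1 - prev) = (1 - 0.83) * (1 - 0.09) = 0.1547
Denominator = 0.063 + 0.1547 = 0.2177
PPV = 0.063 / 0.2177 = 0.289389
As percentage = 28.9


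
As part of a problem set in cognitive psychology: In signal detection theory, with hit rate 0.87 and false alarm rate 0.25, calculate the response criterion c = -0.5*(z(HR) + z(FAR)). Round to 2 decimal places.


c = -0.5 * (z(HR) + z(FAR))
z(0.87) = 1.1264
z(0.25) = -0.6745
c = -0.5 * (1.1264 + -0.6745)
= -0.5 * 0.4519
= -0.23


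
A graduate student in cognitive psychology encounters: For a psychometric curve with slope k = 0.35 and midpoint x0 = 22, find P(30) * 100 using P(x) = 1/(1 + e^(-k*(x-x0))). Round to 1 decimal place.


P(x) = 1/(1 + e^(-0.35*(30 - 22)))
Exponent = -0.35 * 8 = -2.8
e^(-2.8) = 0.06081
P = 1/(1 + 0.06081) = 0.942676
Percentage = 94.3


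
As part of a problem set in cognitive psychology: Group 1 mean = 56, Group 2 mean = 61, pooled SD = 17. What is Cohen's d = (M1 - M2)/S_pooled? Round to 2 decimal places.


Cohen's d = (M1 - M2) / S_pooled
= (56 - 61) / 17
= -5 / 17
= -0.29


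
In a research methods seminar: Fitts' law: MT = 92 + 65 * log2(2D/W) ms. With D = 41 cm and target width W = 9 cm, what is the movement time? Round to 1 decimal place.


MT = 92 + 65 * log2(2*41/9)
2D/W = 9.111111
log2(9.111111) = 3.1876
MT = 92 + 65 * 3.1876
= 299.2 ms


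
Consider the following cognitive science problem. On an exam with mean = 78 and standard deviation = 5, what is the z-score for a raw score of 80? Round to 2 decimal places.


z = (X - mu) / sigma
= (80 - 78) / 5
= 2 / 5
= 0.40


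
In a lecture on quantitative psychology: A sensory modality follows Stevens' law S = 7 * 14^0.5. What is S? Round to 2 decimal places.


S = 7 * 14^0.5
14^0.5 = 3.7417
S = 7 * 3.7417
= 26.19


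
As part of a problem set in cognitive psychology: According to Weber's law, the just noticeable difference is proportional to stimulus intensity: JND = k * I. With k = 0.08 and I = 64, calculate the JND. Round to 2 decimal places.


JND = k * I
JND = 0.08 * 64
= 5.12


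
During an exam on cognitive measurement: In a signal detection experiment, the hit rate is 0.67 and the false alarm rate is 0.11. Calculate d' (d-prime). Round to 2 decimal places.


d' = z(HR) - z(FAR)
z(0.67) = 0.4399
z(0.11) = -1.2265
d' = 0.4399 - -1.2265
= 1.67


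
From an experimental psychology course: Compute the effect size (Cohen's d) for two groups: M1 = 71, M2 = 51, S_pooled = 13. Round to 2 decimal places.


Cohen's d = (M1 - M2) / S_pooled
= (71 - 51) / 13
= 20 / 13
= 1.54


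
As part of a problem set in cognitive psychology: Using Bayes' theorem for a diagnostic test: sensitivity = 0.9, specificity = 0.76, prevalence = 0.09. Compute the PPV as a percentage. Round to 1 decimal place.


PPV = (sens * prev) / (sens * prev + (1-spec) * (1-prev))
Numerator = 0.9 * 0.09 = 0.081
P(positive and no disease) = (1 - spec) * (1 - prev) = (1 - 0.76) * (1 - 0.09) = 0.2184
Denominator = 0.081 + 0.2184 = 0.2994
PPV = 0.081 / 0.2994 = 0.270541
As percentage = 27.1


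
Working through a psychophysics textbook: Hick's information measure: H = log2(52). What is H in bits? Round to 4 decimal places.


H = log2(n)
H = log2(52)
= 5.7004


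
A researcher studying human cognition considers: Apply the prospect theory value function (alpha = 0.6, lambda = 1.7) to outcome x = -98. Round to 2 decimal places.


Since x = -98 < 0, use v(x) = -lambda*(-x)^alpha
(-x) = 98
98^0.6 = 15.658
v(-98) = -1.7 * 15.658
= -26.62


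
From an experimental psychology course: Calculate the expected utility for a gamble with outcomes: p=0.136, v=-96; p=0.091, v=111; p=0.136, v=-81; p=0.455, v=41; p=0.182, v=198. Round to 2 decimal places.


EU = sum(p_i * v_i)
0.136 * -96 = -13.056
0.091 * 111 = 10.101
0.136 * -81 = -11.016
0.455 * 41 = 18.655
0.182 * 198 = 36.036
EU = -13.056 + 10.101 + -11.016 + 18.655 + 36.036
= 40.72


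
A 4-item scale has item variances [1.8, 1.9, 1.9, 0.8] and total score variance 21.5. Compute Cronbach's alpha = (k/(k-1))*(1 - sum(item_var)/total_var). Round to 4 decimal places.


alpha = (k/(k-1)) * (1 - sum(s_i^2)/s_total^2)
sum(item variances) = 6.4
k/(k-1) = 4/3 = 1.333333
1 - 6.4/21.5 = 1 - 0.297674 = 0.702326
alpha = 1.333333 * 0.702326
= 0.9364


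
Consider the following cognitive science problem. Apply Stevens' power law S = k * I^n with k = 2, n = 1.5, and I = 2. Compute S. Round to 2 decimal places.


S = 2 * 2^1.5
2^1.5 = 2.8284
S = 2 * 2.8284
= 5.66


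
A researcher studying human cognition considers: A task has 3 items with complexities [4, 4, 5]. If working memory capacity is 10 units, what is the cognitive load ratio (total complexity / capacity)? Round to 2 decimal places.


Total complexity = 4 + 4 + 5 = 13
Load = total / capacity = 13 / 10
= 1.30


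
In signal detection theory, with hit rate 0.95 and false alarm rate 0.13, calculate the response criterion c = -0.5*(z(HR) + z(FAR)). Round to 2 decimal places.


c = -0.5 * (z(HR) + z(FAR))
z(0.95) = 1.6449
z(0.13) = -1.1264
c = -0.5 * (1.6449 + -1.1264)
= -0.5 * 0.5185
= -0.26


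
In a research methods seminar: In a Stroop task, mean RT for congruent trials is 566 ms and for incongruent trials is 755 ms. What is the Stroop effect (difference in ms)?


Stroop effect = RT(incongruent) - RT(congruent)
= 755 - 566
= 189 ms


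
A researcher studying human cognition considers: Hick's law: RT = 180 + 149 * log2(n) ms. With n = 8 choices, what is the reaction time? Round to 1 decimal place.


RT = 180 + 149 * log2(8)
log2(8) = 3.0
RT = 180 + 149 * 3.0
= 180 + 447.0
= 627.0 ms


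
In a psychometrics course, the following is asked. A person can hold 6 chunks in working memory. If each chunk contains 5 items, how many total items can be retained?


Total items = chunks * items_per_chunk
= 6 * 5
= 30


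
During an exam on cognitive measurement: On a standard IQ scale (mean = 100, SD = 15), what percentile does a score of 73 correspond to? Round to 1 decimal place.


z = (IQ - mean) / SD
z = (73 - 100) / 15 = -1.8
Percentile = Phi(-1.8) * 100
Phi(-1.8) = 0.03593
= 3.6


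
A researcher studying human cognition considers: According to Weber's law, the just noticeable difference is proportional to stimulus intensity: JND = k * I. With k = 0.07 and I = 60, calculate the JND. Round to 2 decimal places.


JND = k * I
JND = 0.07 * 60
= 4.20


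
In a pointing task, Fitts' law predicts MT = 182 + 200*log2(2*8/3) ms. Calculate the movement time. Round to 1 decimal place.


MT = 182 + 200 * log2(2*8/3)
2D/W = 5.333333
log2(5.333333) = 2.415
MT = 182 + 200 * 2.415
= 665.0 ms


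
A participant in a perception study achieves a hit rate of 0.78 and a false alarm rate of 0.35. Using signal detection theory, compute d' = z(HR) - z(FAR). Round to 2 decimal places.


d' = z(HR) - z(FAR)
z(0.78) = 0.7722
z(0.35) = -0.3853
d' = 0.7722 - -0.3853
= 1.16


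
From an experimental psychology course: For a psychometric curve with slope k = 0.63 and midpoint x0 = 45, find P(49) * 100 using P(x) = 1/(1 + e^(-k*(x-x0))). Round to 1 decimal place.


P(x) = 1/(1 + e^(-0.63*(49 - 45)))
Exponent = -0.63 * 4 = -2.52
e^(-2.52) = 0.08046
P = 1/(1 + 0.08046) = 0.925532
Percentage = 92.6


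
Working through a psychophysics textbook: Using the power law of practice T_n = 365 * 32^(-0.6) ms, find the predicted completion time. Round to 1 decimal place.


T_n = 365 * 32^(-0.6)
32^(-0.6) = 0.125
T_n = 365 * 0.125
= 45.6 ms


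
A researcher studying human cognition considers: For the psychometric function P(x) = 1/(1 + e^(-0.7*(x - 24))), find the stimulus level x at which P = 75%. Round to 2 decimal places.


At P = 0.75: 0.75 = 1/(1 + e^(-k*(x-x0)))
Solving: e^(-k*(x-x0)) = 1/3
x = x0 + ln(3)/k
ln(3) = 1.0986
x = 24 + 1.0986/0.7
= 24 + 1.5694
= 25.57


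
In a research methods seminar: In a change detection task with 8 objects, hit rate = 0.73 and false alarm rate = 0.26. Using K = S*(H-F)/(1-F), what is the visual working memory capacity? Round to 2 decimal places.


K = S * (H - F) / (1 - F)
H - F = 0.47
1 - F = 0.74
K = 8 * 0.47 / 0.74
= 5.08


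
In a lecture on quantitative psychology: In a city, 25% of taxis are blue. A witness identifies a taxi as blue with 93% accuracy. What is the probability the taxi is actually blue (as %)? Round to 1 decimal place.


P(blue | says blue) = P(says blue | blue)*P(blue) / [P(says blue | blue)*P(blue) + P(says blue | not blue)*P(not blue)]
Numerator = 0.93 * 0.25 = 0.2325
False identification = 0.07 * 0.75 = 0.0525
P = 0.2325 / (0.2325 + 0.0525)
= 0.2325 / 0.285
As percentage = 81.6


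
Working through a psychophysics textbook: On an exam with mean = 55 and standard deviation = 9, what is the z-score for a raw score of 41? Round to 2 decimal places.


z = (X - mu) / sigma
= (41 - 55) / 9
= -14 / 9
= -1.56


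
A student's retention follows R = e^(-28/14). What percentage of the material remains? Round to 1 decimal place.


R = e^(-t/S)
-t/S = -28/14 = -2.0
R = e^(-2.0) = 0.135335
Percentage = 0.135335 * 100
= 13.5


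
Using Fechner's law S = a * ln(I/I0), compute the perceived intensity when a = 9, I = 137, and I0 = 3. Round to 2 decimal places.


S = 9 * ln(137/3)
I/I0 = 45.666667
ln(45.666667) = 3.8214
S = 9 * 3.8214
= 34.39


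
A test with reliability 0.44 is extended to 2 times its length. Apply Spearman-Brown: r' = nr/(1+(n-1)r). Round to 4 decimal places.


r_new = n*r / (1 + (n-1)*r)
Numerator = 2 * 0.44 = 0.88
Denominator = 1 + 1 * 0.44 = 1.44
r_new = 0.88 / 1.44
= 0.6111


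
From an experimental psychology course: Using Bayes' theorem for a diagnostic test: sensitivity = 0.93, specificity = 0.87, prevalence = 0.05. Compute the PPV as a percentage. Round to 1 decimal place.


PPV = (sens * prev) / (sens * prev + (1-spec) * (1-prev))
Numerator = 0.93 * 0.05 = 0.0465
P(positive and no disease) = (1 - spec) * (1 - prev) = (1 - 0.87) * (1 - 0.05) = 0.1235
Denominator = 0.0465 + 0.1235 = 0.17
PPV = 0.0465 / 0.17 = 0.273529
As percentage = 27.4


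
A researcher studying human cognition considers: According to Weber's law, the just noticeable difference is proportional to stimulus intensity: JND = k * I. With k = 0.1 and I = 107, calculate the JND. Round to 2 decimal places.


JND = k * I
JND = 0.1 * 107
= 10.70


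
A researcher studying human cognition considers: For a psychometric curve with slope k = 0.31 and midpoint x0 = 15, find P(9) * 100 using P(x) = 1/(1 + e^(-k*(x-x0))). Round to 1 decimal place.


P(x) = 1/(1 + e^(-0.31*(9 - 15)))
Exponent = -0.31 * -6 = 1.86
e^(1.86) = 6.423737
P = 1/(1 + 6.423737) = 0.134703
Percentage = 13.5


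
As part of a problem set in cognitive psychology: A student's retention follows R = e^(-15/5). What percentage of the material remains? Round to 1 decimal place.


R = e^(-t/S)
-t/S = -15/5 = -3.0
R = e^(-3.0) = 0.049787
Percentage = 0.049787 * 100
= 5.0


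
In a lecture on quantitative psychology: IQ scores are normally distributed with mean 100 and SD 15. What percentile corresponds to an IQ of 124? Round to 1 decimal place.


z = (IQ - mean) / SD
z = (124 - 100) / 15 = 1.6
Percentile = Phi(1.6) * 100
Phi(1.6) = 0.945201
= 94.5


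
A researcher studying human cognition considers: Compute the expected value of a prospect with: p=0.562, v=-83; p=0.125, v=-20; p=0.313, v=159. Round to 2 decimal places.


EU = sum(p_i * v_i)
0.562 * -83 = -46.646
0.125 * -20 = -2.5
0.313 * 159 = 49.767
EU = -46.646 + -2.5 + 49.767
= 0.62


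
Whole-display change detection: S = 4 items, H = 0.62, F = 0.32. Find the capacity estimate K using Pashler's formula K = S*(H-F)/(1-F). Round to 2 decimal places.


K = S * (H - F) / (1 - F)
H - F = 0.3
1 - F = 0.68
K = 4 * 0.3 / 0.68
= 1.76


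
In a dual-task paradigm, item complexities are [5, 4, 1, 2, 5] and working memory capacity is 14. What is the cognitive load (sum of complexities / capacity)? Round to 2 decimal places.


Total complexity = 5 + 4 + 1 + 2 + 5 = 17
Load = total / capacity = 17 / 14
= 1.21


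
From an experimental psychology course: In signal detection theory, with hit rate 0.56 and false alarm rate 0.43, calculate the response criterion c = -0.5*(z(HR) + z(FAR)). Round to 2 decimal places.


c = -0.5 * (z(HR) + z(FAR))
z(0.56) = 0.151
z(0.43) = -0.1764
c = -0.5 * (0.151 + -0.1764)
= -0.5 * -0.0254
= 0.01


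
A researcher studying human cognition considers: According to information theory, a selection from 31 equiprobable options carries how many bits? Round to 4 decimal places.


H = log2(n)
H = log2(31)
= 4.9542


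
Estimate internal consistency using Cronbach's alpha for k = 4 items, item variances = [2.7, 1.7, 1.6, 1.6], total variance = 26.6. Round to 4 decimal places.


alpha = (k/(k-1)) * (1 - sum(s_i^2)/s_total^2)
sum(item variances) = 7.6
k/(k-1) = 4/3 = 1.333333
1 - 7.6/26.6 = 1 - 0.285714 = 0.714286
alpha = 1.333333 * 0.714286
= 0.9524


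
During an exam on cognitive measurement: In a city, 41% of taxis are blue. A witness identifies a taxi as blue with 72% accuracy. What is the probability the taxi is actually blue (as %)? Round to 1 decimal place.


P(blue | says blue) = P(says blue | blue)*P(blue) / [P(says blue | blue)*P(blue) + P(says blue | not blue)*P(not blue)]
Numerator = 0.72 * 0.41 = 0.2952
False identification = 0.28 * 0.59 = 0.1652
P = 0.2952 / (0.2952 + 0.1652)
= 0.2952 / 0.4604
As percentage = 64.1


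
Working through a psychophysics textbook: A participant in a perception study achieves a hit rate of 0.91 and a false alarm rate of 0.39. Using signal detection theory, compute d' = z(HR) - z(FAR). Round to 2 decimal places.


d' = z(HR) - z(FAR)
z(0.91) = 1.3408
z(0.39) = -0.2793
d' = 1.3408 - -0.2793
= 1.62


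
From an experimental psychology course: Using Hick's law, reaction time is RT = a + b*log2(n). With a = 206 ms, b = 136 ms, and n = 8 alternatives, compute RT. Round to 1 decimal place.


RT = 206 + 136 * log2(8)
log2(8) = 3.0
RT = 206 + 136 * 3.0
= 206 + 408.0
= 614.0 ms


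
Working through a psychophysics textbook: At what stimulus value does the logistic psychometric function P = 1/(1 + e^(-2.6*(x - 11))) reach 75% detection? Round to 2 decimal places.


At P = 0.75: 0.75 = 1/(1 + e^(-k*(x-x0)))
Solving: e^(-k*(x-x0)) = 1/3
x = x0 + ln(3)/k
ln(3) = 1.0986
x = 11 + 1.0986/2.6
= 11 + 0.4225
= 11.42


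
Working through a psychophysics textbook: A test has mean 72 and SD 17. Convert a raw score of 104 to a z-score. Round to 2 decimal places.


z = (X - mu) / sigma
= (104 - 72) / 17
= 32 / 17
= 1.88


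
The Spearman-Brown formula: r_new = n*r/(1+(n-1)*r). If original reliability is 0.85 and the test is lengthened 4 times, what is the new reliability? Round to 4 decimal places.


r_new = n*r / (1 + (n-1)*r)
Numerator = 4 * 0.85 = 3.4
Denominator = 1 + 3 * 0.85 = 3.55
r_new = 3.4 / 3.55
= 0.9577


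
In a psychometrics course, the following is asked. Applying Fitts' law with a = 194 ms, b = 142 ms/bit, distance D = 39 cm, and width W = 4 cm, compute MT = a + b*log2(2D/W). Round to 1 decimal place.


MT = 194 + 142 * log2(2*39/4)
2D/W = 19.5
log2(19.5) = 4.2854
MT = 194 + 142 * 4.2854
= 802.5 ms


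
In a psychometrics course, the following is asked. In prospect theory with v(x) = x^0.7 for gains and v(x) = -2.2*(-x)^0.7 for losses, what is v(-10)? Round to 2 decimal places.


Since x = -10 < 0, use v(x) = -lambda*(-x)^alpha
(-x) = 10
10^0.7 = 5.0119
v(-10) = -2.2 * 5.0119
= -11.03


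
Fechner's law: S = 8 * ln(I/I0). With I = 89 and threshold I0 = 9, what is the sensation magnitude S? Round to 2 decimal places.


S = 8 * ln(89/9)
I/I0 = 9.888889
ln(9.888889) = 2.2914
S = 8 * 2.2914
= 18.33


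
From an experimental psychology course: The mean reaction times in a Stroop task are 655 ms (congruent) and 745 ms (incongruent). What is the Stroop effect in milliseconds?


Stroop effect = RT(incongruent) - RT(congruent)
= 745 - 655
= 90 ms
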